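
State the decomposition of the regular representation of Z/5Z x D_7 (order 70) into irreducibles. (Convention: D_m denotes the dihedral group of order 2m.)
Each irreducible V_i of dimension d_i appears with multiplicity d_i, i.e. rho_reg = (direct sum over all irreducibles V_i) d_i V_i. The irreducible dimensions for Z/5Z x D_7 are 1, 1, 1, 1, 1, 1, 1, 1, 1, 1, 2, 2, 2, 2, 2, 2, 2, 2, 2, 2, 2, 2, 2, 2, 2: 10 irreducibles of dimension 1, each with multiplicity 1; 15 irreducibles of dimension 2, each with multiplicity 2. Total dimension 10*1*1 + 15*2*2 = 70 = |G|.

Solution. General theorem: in the regular representation of a finite group G, each irreducible appears with multiplicity equal to its dimension. Check: dim(rho_reg) = sum d_i^2 = 1 + 1 + 1 + 1 + 1 + 1 + 1 + 1 + 1 + 1 + 4 + 4 + 4 + 4 + 4 + 4 + 4 + 4 + 4 + 4 + 4 + 4 + 4 + 4 + 4 = 70 = |G|.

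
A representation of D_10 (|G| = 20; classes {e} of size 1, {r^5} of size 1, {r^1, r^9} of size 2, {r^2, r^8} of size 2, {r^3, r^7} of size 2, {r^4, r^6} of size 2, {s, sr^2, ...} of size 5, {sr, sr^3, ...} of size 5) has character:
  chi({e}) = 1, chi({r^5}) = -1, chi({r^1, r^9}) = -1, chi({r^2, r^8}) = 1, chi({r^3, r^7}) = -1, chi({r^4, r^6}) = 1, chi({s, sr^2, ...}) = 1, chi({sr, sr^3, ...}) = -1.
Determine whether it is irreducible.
Irreducible: <chi, chi> = 1.

Working: <chi, chi> = (1/|G|) sum_C |C| * |chi(C)|^2 = (1/20)[1*|1|^2 + 1*|-1|^2 + 2*|-1|^2 + 2*|1|^2 + 2*|-1|^2 + 2*|1|^2 + 5*|1|^2 + 5*|-1|^2]
  = (1/20)[(1) + (1) + (2) + (2) + (2) + (2) + (5) + (5)] = 20/20 = 1.
A character is irreducible iff <chi, chi> = 1, so this representation is irreducible.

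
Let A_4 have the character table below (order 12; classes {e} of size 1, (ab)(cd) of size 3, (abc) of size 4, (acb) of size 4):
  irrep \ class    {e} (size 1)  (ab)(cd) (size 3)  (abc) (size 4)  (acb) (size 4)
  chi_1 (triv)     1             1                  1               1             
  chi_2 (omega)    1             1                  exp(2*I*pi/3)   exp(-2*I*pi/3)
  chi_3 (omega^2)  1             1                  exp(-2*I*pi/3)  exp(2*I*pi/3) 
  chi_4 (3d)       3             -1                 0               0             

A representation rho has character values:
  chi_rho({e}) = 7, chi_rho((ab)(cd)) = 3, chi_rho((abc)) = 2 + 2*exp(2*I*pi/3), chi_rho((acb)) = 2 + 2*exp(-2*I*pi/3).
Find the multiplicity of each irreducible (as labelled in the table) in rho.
Multiplicities: chi_1: 2, chi_2: 2, chi_3: 0, chi_4: 1.

Argument: Use <chi_rho, chi> = (1/|G|) sum_C |C| * chi_rho(C) * conj(chi(C)) with |G| = 12 for each irreducible chi in the table:
  <chi_rho, chi_1> = (1/12)[1*(7)*conj(1) + 3*(3)*conj(1) + 4*(2 + 2*exp(2*I*pi/3))*conj(1) + 4*(2 + 2*exp(-2*I*pi/3))*conj(1)]
      = (1/12)[(7) + (9) + (8 + 8*exp(2*I*pi/3)) + (8 + 8*exp(-2*I*pi/3))] = 24/12 = 2
  <chi_rho, chi_2> = (1/12)[1*(7)*conj(1) + 3*(3)*conj(1) + 4*(2 + 2*exp(2*I*pi/3))*conj(exp(2*I*pi/3)) + 4*(2 + 2*exp(-2*I*pi/3))*conj(exp(-2*I*pi/3))]
      = (1/12)[(7) + (9) + (8 + 8*exp(-2*I*pi/3)) + (8 + 8*exp(2*I*pi/3))] = 24/12 = 2
  <chi_rho, chi_3> = (1/12)[1*(7)*conj(1) + 3*(3)*conj(1) + 4*(2 + 2*exp(2*I*pi/3))*conj(exp(-2*I*pi/3)) + 4*(2 + 2*exp(-2*I*pi/3))*conj(exp(2*I*pi/3))]
      = (1/12)[(7) + (9) + (-8) + (-8)] = 0/12 = 0
  <chi_rho, chi_4> = (1/12)[1*(7)*conj(3) + 3*(3)*conj(-1) + 4*(2 + 2*exp(2*I*pi/3))*conj(0) + 4*(2 + 2*exp(-2*I*pi/3))*conj(0)]
      = (1/12)[(21) + (-9) + (0) + (0)] = 12/12 = 1
(Exp terms are combined using exp(i*s)*conj(exp(i*t)) = exp(i*(s-t)), and sums of them are collapsed using the identity that for every m > 1 the m distinct m-th roots of unity sum to 0, e.g. 1 + exp(2*I*pi/3) + exp(-2*I*pi/3) = 0.)
Dimension check: dim(rho) = sum (mult * dim) = 2*1 + 2*1 + 0*1 + 1*3 = 7 = chi_rho(e) = 7.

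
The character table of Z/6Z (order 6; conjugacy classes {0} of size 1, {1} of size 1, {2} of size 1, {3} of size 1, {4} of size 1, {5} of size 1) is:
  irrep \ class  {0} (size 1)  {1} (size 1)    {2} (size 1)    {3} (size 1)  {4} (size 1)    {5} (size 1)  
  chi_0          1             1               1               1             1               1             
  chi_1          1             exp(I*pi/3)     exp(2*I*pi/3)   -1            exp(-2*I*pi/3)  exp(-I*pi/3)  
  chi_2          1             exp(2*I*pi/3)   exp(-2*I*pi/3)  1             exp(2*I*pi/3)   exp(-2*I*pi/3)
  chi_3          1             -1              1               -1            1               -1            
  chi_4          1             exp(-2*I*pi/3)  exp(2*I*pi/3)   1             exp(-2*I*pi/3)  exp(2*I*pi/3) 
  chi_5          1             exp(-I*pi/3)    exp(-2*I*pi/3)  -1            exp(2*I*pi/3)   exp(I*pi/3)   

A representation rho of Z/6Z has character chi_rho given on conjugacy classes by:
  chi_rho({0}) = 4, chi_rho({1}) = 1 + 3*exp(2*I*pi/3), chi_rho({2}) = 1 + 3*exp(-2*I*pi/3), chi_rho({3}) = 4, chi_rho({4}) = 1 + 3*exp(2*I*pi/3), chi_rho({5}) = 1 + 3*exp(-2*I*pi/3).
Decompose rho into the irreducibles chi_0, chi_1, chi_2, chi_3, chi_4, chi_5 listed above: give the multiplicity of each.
Multiplicities: chi_0: 1, chi_1: 0, chi_2: 3, chi_3: 0, chi_4: 0, chi_5: 0.

Proof sketch: Use <chi_rho, chi> = (1/|G|) sum_C |C| * chi_rho(C) * conj(chi(C)) with |G| = 6 for each irreducible chi in the table:
  <chi_rho, chi_0> = (1/6)[1*(4)*conj(1) + 1*(1 + 3*exp(2*I*pi/3))*conj(1) + 1*(1 + 3*exp(-2*I*pi/3))*conj(1) + 1*(4)*conj(1) + 1*(1 + 3*exp(2*I*pi/3))*conj(1) + 1*(1 + 3*exp(-2*I*pi/3))*conj(1)]
      = (1/6)[(4) + (1 + 3*exp(2*I*pi/3)) + (1 + 3*exp(-2*I*pi/3)) + (4) + (1 + 3*exp(2*I*pi/3)) + (1 + 3*exp(-2*I*pi/3))] = 6/6 = 1
  <chi_rho, chi_1> = (1/6)[1*(4)*conj(1) + 1*(1 + 3*exp(2*I*pi/3))*conj(exp(I*pi/3)) + 1*(1 + 3*exp(-2*I*pi/3))*conj(exp(2*I*pi/3)) + 1*(4)*conj(-1) + 1*(1 + 3*exp(2*I*pi/3))*conj(exp(-2*I*pi/3)) + 1*(1 + 3*exp(-2*I*pi/3))*conj(exp(-I*pi/3))]
      = (1/6)[(4) + (exp(-I*pi/3) + 3*exp(I*pi/3)) + (exp(-2*I*pi/3) + 3*exp(2*I*pi/3)) + (-4) + (3*exp(-2*I*pi/3) + exp(2*I*pi/3)) + (3*exp(-I*pi/3) + exp(I*pi/3))] = 0/6 = 0
  <chi_rho, chi_2> = (1/6)[1*(4)*conj(1) + 1*(1 + 3*exp(2*I*pi/3))*conj(exp(2*I*pi/3)) + 1*(1 + 3*exp(-2*I*pi/3))*conj(exp(-2*I*pi/3)) + 1*(4)*conj(1) + 1*(1 + 3*exp(2*I*pi/3))*conj(exp(2*I*pi/3)) + 1*(1 + 3*exp(-2*I*pi/3))*conj(exp(-2*I*pi/3))]
      = (1/6)[(4) + (3 + exp(-2*I*pi/3)) + (3 + exp(2*I*pi/3)) + (4) + (3 + exp(-2*I*pi/3)) + (3 + exp(2*I*pi/3))] = 18/6 = 3
  <chi_rho, chi_3> = (1/6)[1*(4)*conj(1) + 1*(1 + 3*exp(2*I*pi/3))*conj(-1) + 1*(1 + 3*exp(-2*I*pi/3))*conj(1) + 1*(4)*conj(-1) + 1*(1 + 3*exp(2*I*pi/3))*conj(1) + 1*(1 + 3*exp(-2*I*pi/3))*conj(-1)]
      = (1/6)[(4) + (-1 - 3*exp(2*I*pi/3)) + (1 + 3*exp(-2*I*pi/3)) + (-4) + (1 + 3*exp(2*I*pi/3)) + (-1 - 3*exp(-2*I*pi/3))] = 0/6 = 0
  <chi_rho, chi_4> = (1/6)[1*(4)*conj(1) + 1*(1 + 3*exp(2*I*pi/3))*conj(exp(-2*I*pi/3)) + 1*(1 + 3*exp(-2*I*pi/3))*conj(exp(2*I*pi/3)) + 1*(4)*conj(1) + 1*(1 + 3*exp(2*I*pi/3))*conj(exp(-2*I*pi/3)) + 1*(1 + 3*exp(-2*I*pi/3))*conj(exp(2*I*pi/3))]
      = (1/6)[(4) + (3*exp(-2*I*pi/3) + exp(2*I*pi/3)) + (exp(-2*I*pi/3) + 3*exp(2*I*pi/3)) + (4) + (3*exp(-2*I*pi/3) + exp(2*I*pi/3)) + (exp(-2*I*pi/3) + 3*exp(2*I*pi/3))] = 0/6 = 0
  <chi_rho, chi_5> = (1/6)[1*(4)*conj(1) + 1*(1 + 3*exp(2*I*pi/3))*conj(exp(-I*pi/3)) + 1*(1 + 3*exp(-2*I*pi/3))*conj(exp(-2*I*pi/3)) + 1*(4)*conj(-1) + 1*(1 + 3*exp(2*I*pi/3))*conj(exp(2*I*pi/3)) + 1*(1 + 3*exp(-2*I*pi/3))*conj(exp(I*pi/3))]
      = (1/6)[(4) + (-3 + exp(I*pi/3)) + (3 + exp(2*I*pi/3)) + (-4) + (3 + exp(-2*I*pi/3)) + (-3 + exp(-I*pi/3))] = 0/6 = 0
(Exp terms are combined using exp(i*s)*conj(exp(i*t)) = exp(i*(s-t)), and sums of them are collapsed using the identity that for every m > 1 the m distinct m-th roots of unity sum to 0, e.g. 1 + exp(2*I*pi/3) + exp(-2*I*pi/3) = 0.)
Dimension check: dim(rho) = sum (mult * dim) = 1*1 + 0*1 + 3*1 + 0*1 + 0*1 + 0*1 = 4 = chi_rho(e) = 4.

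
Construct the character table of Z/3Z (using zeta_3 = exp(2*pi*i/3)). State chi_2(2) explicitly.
Character table of Z/3Z (irreps indexed chi_0,...,chi_2 with chi_k(m) = zeta_3^(k*m), zeta_3 = exp(2*pi*i/3)):
  irrep \ class  {0} (size 1)  {1} (size 1)    {2} (size 1)  
  chi_0          1             1               1             
  chi_1          1             exp(2*I*pi/3)   exp(-2*I*pi/3)
  chi_2          1             exp(-2*I*pi/3)  exp(2*I*pi/3) 

Spot check: chi_2(2) = zeta_3^(2*2) = zeta_3^4 = exp(2*I*pi/3).

Justification: Z/3Z is abelian, so all 3 irreducible complex representations are 1-dimensional. They are given by chi_k(m) = zeta_3^(k*m) for k = 0,...,2. Row orthogonality: sum_m chi_k(m) conj(chi_l(m)) = 3 * [k = l].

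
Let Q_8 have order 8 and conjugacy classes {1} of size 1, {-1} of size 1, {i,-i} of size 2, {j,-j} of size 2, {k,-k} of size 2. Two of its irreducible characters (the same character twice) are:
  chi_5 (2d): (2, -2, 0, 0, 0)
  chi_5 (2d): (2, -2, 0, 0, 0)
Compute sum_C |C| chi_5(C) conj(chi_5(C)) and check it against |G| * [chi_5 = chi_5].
Sum = 8 = |G| = 8; so <chi_5, chi_5> = 1 (norm-1 confirms irreducibility).

Details: Compute term by term over conjugacy classes (|C| * chi_5(C) * conj(chi_5(C))):
  1*(2)*conj(2) + 1*(-2)*conj(-2) + 2*(0)*conj(0) + 2*(0)*conj(0) + 2*(0)*conj(0)
  = (4) + (4) + (0) + (0) + (0)
  = 8.
Dividing by |G| = 8 gives 8/8 = 1, matching the row-orthogonality relation <chi_5, chi_5> = [chi_5 = chi_5].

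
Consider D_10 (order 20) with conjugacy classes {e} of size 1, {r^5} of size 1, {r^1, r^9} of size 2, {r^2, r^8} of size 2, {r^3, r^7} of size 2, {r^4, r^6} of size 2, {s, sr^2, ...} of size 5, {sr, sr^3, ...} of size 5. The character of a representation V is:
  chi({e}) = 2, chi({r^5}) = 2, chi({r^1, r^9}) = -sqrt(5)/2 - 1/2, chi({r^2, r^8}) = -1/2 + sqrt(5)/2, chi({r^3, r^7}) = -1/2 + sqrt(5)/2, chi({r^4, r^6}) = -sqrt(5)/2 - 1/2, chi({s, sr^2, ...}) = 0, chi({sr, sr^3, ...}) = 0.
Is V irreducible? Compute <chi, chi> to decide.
Irreducible: <chi, chi> = 1.

Justification: <chi, chi> = (1/|G|) sum_C |C| * |chi(C)|^2 = (1/20)[1*|2|^2 + 1*|2|^2 + 2*|-sqrt(5)/2 - 1/2|^2 + 2*|-1/2 + sqrt(5)/2|^2 + 2*|-1/2 + sqrt(5)/2|^2 + 2*|-sqrt(5)/2 - 1/2|^2 + 5*|0|^2 + 5*|0|^2]
  = (1/20)[(4) + (4) + (sqrt(5) + 3) + (3 - sqrt(5)) + (3 - sqrt(5)) + (sqrt(5) + 3) + (0) + (0)] = 20/20 = 1.
A character is irreducible iff <chi, chi> = 1, so this representation is irreducible.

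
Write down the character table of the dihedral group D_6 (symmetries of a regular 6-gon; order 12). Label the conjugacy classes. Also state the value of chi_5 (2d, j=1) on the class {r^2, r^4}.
Conjugacy classes: {e} of size 1, {r^3} of size 1, {r^1, r^5} of size 2, {r^2, r^4} of size 2, {s, sr^2, ...} of size 3, {sr, sr^3, ...} of size 3.
Character table:
  irrep \ class              {e} (size 1)  {r^3} (size 1)  {r^1, r^5} (size 2)  {r^2, r^4} (size 2)  {s, sr^2, ...} (size 3)  {sr, sr^3, ...} (size 3)
  chi_1 (triv)               1             1               1                    1                    1                        1                       
  chi_2 (sign: r->1, s->-1)  1             1               1                    1                    -1                       -1                      
  chi_3 (r->-1, s->1)        1             -1              -1                   1                    1                        -1                      
  chi_4 (r->-1, s->-1)       1             -1              -1                   1                    -1                       1                       
  chi_5 (2d, j=1)            2             -2              1                    -1                   0                        0                       
  chi_6 (2d, j=2)            2             2               -1                   -1                   0                        0                       

Spot check: chi_5 (2d, j=1) on {r^2, r^4} = -1.

Proof sketch: D_6 has order 2*6 = 12 with 6 conjugacy classes, hence 6 irreducibles. Sum of squared dims 1 + 1 + 1 + 1 + 4 + 4 = 12 = |G|. Linear characters come from the abelianisation; the 2-dimensional irreps have character r^k -> 2*cos(2*pi*j*k/6), reflections -> 0.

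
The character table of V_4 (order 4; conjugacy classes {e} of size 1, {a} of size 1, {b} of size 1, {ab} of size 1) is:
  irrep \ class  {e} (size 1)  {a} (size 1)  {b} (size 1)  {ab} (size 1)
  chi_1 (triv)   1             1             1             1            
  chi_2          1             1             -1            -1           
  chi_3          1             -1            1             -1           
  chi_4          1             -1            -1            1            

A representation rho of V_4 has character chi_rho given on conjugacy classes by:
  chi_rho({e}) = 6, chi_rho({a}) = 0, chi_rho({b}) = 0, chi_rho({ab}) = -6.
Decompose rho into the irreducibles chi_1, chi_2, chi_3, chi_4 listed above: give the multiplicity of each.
Multiplicities: chi_1: 0, chi_2: 3, chi_3: 3, chi_4: 0.

Use <chi_rho, chi> = (1/|G|) sum_C |C| * chi_rho(C) * conj(chi(C)) with |G| = 4 for each irreducible chi in the table:
  <chi_rho, chi_1> = (1/4)[1*(6)*conj(1) + 1*(0)*conj(1) + 1*(0)*conj(1) + 1*(-6)*conj(1)]
      = (1/4)[(6) + (0) + (0) + (-6)] = 0/4 = 0
  <chi_rho, chi_2> = (1/4)[1*(6)*conj(1) + 1*(0)*conj(1) + 1*(0)*conj(-1) + 1*(-6)*conj(-1)]
      = (1/4)[(6) + (0) + (0) + (6)] = 12/4 = 3
  <chi_rho, chi_3> = (1/4)[1*(6)*conj(1) + 1*(0)*conj(-1) + 1*(0)*conj(1) + 1*(-6)*conj(-1)]
      = (1/4)[(6) + (0) + (0) + (6)] = 12/4 = 3
  <chi_rho, chi_4> = (1/4)[1*(6)*conj(1) + 1*(0)*conj(-1) + 1*(0)*conj(-1) + 1*(-6)*conj(1)]
      = (1/4)[(6) + (0) + (0) + (-6)] = 0/4 = 0
Dimension check: dim(rho) = sum (mult * dim) = 0*1 + 3*1 + 3*1 + 0*1 = 6 = chi_rho(e) = 6.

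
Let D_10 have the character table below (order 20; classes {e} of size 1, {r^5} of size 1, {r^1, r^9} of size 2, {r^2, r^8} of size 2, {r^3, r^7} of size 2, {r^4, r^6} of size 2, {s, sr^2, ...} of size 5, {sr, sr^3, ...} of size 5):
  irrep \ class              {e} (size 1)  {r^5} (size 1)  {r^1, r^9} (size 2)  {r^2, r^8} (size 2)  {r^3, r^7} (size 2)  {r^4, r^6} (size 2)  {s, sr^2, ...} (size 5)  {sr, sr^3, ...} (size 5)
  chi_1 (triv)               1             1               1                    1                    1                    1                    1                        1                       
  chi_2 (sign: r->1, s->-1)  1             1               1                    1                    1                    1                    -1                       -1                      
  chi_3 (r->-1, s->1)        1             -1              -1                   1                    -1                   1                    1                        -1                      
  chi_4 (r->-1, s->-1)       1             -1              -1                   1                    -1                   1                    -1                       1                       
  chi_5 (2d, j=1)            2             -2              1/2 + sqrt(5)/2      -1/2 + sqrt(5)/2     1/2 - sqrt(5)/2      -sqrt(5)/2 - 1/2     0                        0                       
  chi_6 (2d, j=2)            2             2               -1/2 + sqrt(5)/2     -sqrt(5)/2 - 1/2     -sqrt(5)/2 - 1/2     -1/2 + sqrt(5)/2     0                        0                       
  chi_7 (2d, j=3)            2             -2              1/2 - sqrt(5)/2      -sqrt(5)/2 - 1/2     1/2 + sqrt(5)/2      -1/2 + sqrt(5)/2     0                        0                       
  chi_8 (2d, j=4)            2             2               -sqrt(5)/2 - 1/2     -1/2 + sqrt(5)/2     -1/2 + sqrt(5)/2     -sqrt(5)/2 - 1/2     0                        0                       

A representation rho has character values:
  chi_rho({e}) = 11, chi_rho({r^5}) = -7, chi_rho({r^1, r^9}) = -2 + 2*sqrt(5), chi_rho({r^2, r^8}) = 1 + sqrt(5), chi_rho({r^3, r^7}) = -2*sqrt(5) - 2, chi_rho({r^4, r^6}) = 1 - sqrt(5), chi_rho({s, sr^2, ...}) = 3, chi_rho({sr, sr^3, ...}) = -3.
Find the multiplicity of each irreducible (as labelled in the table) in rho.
Multiplicities: chi_1: 0, chi_2: 0, chi_3: 3, chi_4: 0, chi_5: 3, chi_6: 1, chi_7: 0, chi_8: 0.

Reasoning: Use <chi_rho, chi> = (1/|G|) sum_C |C| * chi_rho(C) * conj(chi(C)) with |G| = 20 for each irreducible chi in the table:
  <chi_rho, chi_1> = (1/20)[1*(11)*conj(1) + 1*(-7)*conj(1) + 2*(-2 + 2*sqrt(5))*conj(1) + 2*(1 + sqrt(5))*conj(1) + 2*(-2*sqrt(5) - 2)*conj(1) + 2*(1 - sqrt(5))*conj(1) + 5*(3)*conj(1) + 5*(-3)*conj(1)]
      = (1/20)[(11) + (-7) + (-4 + 4*sqrt(5)) + (2 + 2*sqrt(5)) + (-4*sqrt(5) - 4) + (2 - 2*sqrt(5)) + (15) + (-15)] = 0/20 = 0
  <chi_rho, chi_2> = (1/20)[1*(11)*conj(1) + 1*(-7)*conj(1) + 2*(-2 + 2*sqrt(5))*conj(1) + 2*(1 + sqrt(5))*conj(1) + 2*(-2*sqrt(5) - 2)*conj(1) + 2*(1 - sqrt(5))*conj(1) + 5*(3)*conj(-1) + 5*(-3)*conj(-1)]
      = (1/20)[(11) + (-7) + (-4 + 4*sqrt(5)) + (2 + 2*sqrt(5)) + (-4*sqrt(5) - 4) + (2 - 2*sqrt(5)) + (-15) + (15)] = 0/20 = 0
  <chi_rho, chi_3> = (1/20)[1*(11)*conj(1) + 1*(-7)*conj(-1) + 2*(-2 + 2*sqrt(5))*conj(-1) + 2*(1 + sqrt(5))*conj(1) + 2*(-2*sqrt(5) - 2)*conj(-1) + 2*(1 - sqrt(5))*conj(1) + 5*(3)*conj(1) + 5*(-3)*conj(-1)]
      = (1/20)[(11) + (7) + (4 - 4*sqrt(5)) + (2 + 2*sqrt(5)) + (4 + 4*sqrt(5)) + (2 - 2*sqrt(5)) + (15) + (15)] = 60/20 = 3
  <chi_rho, chi_4> = (1/20)[1*(11)*conj(1) + 1*(-7)*conj(-1) + 2*(-2 + 2*sqrt(5))*conj(-1) + 2*(1 + sqrt(5))*conj(1) + 2*(-2*sqrt(5) - 2)*conj(-1) + 2*(1 - sqrt(5))*conj(1) + 5*(3)*conj(-1) + 5*(-3)*conj(1)]
      = (1/20)[(11) + (7) + (4 - 4*sqrt(5)) + (2 + 2*sqrt(5)) + (4 + 4*sqrt(5)) + (2 - 2*sqrt(5)) + (-15) + (-15)] = 0/20 = 0
  <chi_rho, chi_5> = (1/20)[1*(11)*conj(2) + 1*(-7)*conj(-2) + 2*(-2 + 2*sqrt(5))*conj(1/2 + sqrt(5)/2) + 2*(1 + sqrt(5))*conj(-1/2 + sqrt(5)/2) + 2*(-2*sqrt(5) - 2)*conj(1/2 - sqrt(5)/2) + 2*(1 - sqrt(5))*conj(-sqrt(5)/2 - 1/2) + 5*(3)*conj(0) + 5*(-3)*conj(0)]
      = (1/20)[(22) + (14) + (8) + (4) + (8) + (4) + (0) + (0)] = 60/20 = 3
  <chi_rho, chi_6> = (1/20)[1*(11)*conj(2) + 1*(-7)*conj(2) + 2*(-2 + 2*sqrt(5))*conj(-1/2 + sqrt(5)/2) + 2*(1 + sqrt(5))*conj(-sqrt(5)/2 - 1/2) + 2*(-2*sqrt(5) - 2)*conj(-sqrt(5)/2 - 1/2) + 2*(1 - sqrt(5))*conj(-1/2 + sqrt(5)/2) + 5*(3)*conj(0) + 5*(-3)*conj(0)]
      = (1/20)[(22) + (-14) + (12 - 4*sqrt(5)) + (-6 - 2*sqrt(5)) + (4*sqrt(5) + 12) + (-6 + 2*sqrt(5)) + (0) + (0)] = 20/20 = 1
  <chi_rho, chi_7> = (1/20)[1*(11)*conj(2) + 1*(-7)*conj(-2) + 2*(-2 + 2*sqrt(5))*conj(1/2 - sqrt(5)/2) + 2*(1 + sqrt(5))*conj(-sqrt(5)/2 - 1/2) + 2*(-2*sqrt(5) - 2)*conj(1/2 + sqrt(5)/2) + 2*(1 - sqrt(5))*conj(-1/2 + sqrt(5)/2) + 5*(3)*conj(0) + 5*(-3)*conj(0)]
      = (1/20)[(22) + (14) + (-12 + 4*sqrt(5)) + (-6 - 2*sqrt(5)) + (-12 - 4*sqrt(5)) + (-6 + 2*sqrt(5)) + (0) + (0)] = 0/20 = 0
  <chi_rho, chi_8> = (1/20)[1*(11)*conj(2) + 1*(-7)*conj(2) + 2*(-2 + 2*sqrt(5))*conj(-sqrt(5)/2 - 1/2) + 2*(1 + sqrt(5))*conj(-1/2 + sqrt(5)/2) + 2*(-2*sqrt(5) - 2)*conj(-1/2 + sqrt(5)/2) + 2*(1 - sqrt(5))*conj(-sqrt(5)/2 - 1/2) + 5*(3)*conj(0) + 5*(-3)*conj(0)]
      = (1/20)[(22) + (-14) + (-8) + (4) + (-8) + (4) + (0) + (0)] = 0/20 = 0
Dimension check: dim(rho) = sum (mult * dim) = 0*1 + 0*1 + 3*1 + 0*1 + 3*2 + 1*2 + 0*2 + 0*2 = 11 = chi_rho(e) = 11.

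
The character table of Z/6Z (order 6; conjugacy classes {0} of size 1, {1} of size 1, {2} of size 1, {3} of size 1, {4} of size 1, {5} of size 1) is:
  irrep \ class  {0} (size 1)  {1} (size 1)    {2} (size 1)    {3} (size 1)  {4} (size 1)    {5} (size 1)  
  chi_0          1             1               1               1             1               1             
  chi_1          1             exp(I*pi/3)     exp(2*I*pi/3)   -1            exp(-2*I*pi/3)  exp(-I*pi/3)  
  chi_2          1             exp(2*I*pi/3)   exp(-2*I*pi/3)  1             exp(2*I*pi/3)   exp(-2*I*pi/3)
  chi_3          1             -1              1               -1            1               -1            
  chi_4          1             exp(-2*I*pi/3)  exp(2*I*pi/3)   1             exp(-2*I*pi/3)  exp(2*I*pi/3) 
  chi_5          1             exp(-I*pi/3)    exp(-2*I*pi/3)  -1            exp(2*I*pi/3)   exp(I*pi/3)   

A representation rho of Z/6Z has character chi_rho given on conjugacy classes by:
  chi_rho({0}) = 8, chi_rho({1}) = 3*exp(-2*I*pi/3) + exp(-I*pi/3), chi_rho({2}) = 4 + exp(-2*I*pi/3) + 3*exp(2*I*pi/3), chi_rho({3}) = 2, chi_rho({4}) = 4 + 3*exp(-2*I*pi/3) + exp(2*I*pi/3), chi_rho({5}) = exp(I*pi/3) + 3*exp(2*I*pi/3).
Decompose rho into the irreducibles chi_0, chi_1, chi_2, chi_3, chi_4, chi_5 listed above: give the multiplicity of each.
Multiplicities: chi_0: 2, chi_1: 0, chi_2: 0, chi_3: 2, chi_4: 3, chi_5: 1.

Argument: Use <chi_rho, chi> = (1/|G|) sum_C |C| * chi_rho(C) * conj(chi(C)) with |G| = 6 for each irreducible chi in the table:
  <chi_rho, chi_0> = (1/6)[1*(8)*conj(1) + 1*(3*exp(-2*I*pi/3) + exp(-I*pi/3))*conj(1) + 1*(4 + exp(-2*I*pi/3) + 3*exp(2*I*pi/3))*conj(1) + 1*(2)*conj(1) + 1*(4 + 3*exp(-2*I*pi/3) + exp(2*I*pi/3))*conj(1) + 1*(exp(I*pi/3) + 3*exp(2*I*pi/3))*conj(1)]
      = (1/6)[(8) + (3*exp(-2*I*pi/3) + exp(-I*pi/3)) + (4 + exp(-2*I*pi/3) + 3*exp(2*I*pi/3)) + (2) + (4 + 3*exp(-2*I*pi/3) + exp(2*I*pi/3)) + (exp(I*pi/3) + 3*exp(2*I*pi/3))] = 12/6 = 2
  <chi_rho, chi_1> = (1/6)[1*(8)*conj(1) + 1*(3*exp(-2*I*pi/3) + exp(-I*pi/3))*conj(exp(I*pi/3)) + 1*(4 + exp(-2*I*pi/3) + 3*exp(2*I*pi/3))*conj(exp(2*I*pi/3)) + 1*(2)*conj(-1) + 1*(4 + 3*exp(-2*I*pi/3) + exp(2*I*pi/3))*conj(exp(-2*I*pi/3)) + 1*(exp(I*pi/3) + 3*exp(2*I*pi/3))*conj(exp(-I*pi/3))]
      = (1/6)[(8) + (-3 + exp(-2*I*pi/3)) + (3 + 4*exp(-2*I*pi/3) + exp(2*I*pi/3)) + (-2) + (3 + exp(-2*I*pi/3) + 4*exp(2*I*pi/3)) + (-3 + exp(2*I*pi/3))] = 0/6 = 0
  <chi_rho, chi_2> = (1/6)[1*(8)*conj(1) + 1*(3*exp(-2*I*pi/3) + exp(-I*pi/3))*conj(exp(2*I*pi/3)) + 1*(4 + exp(-2*I*pi/3) + 3*exp(2*I*pi/3))*conj(exp(-2*I*pi/3)) + 1*(2)*conj(1) + 1*(4 + 3*exp(-2*I*pi/3) + exp(2*I*pi/3))*conj(exp(2*I*pi/3)) + 1*(exp(I*pi/3) + 3*exp(2*I*pi/3))*conj(exp(-2*I*pi/3))]
      = (1/6)[(8) + (-1 + 3*exp(2*I*pi/3)) + (1 + 3*exp(-2*I*pi/3) + 4*exp(2*I*pi/3)) + (2) + (1 + 4*exp(-2*I*pi/3) + 3*exp(2*I*pi/3)) + (-1 + 3*exp(-2*I*pi/3))] = 0/6 = 0
  <chi_rho, chi_3> = (1/6)[1*(8)*conj(1) + 1*(3*exp(-2*I*pi/3) + exp(-I*pi/3))*conj(-1) + 1*(4 + exp(-2*I*pi/3) + 3*exp(2*I*pi/3))*conj(1) + 1*(2)*conj(-1) + 1*(4 + 3*exp(-2*I*pi/3) + exp(2*I*pi/3))*conj(1) + 1*(exp(I*pi/3) + 3*exp(2*I*pi/3))*conj(-1)]
      = (1/6)[(8) + (-exp(-I*pi/3) - 3*exp(-2*I*pi/3)) + (4 + exp(-2*I*pi/3) + 3*exp(2*I*pi/3)) + (-2) + (4 + 3*exp(-2*I*pi/3) + exp(2*I*pi/3)) + (-3*exp(2*I*pi/3) - exp(I*pi/3))] = 12/6 = 2
  <chi_rho, chi_4> = (1/6)[1*(8)*conj(1) + 1*(3*exp(-2*I*pi/3) + exp(-I*pi/3))*conj(exp(-2*I*pi/3)) + 1*(4 + exp(-2*I*pi/3) + 3*exp(2*I*pi/3))*conj(exp(2*I*pi/3)) + 1*(2)*conj(1) + 1*(4 + 3*exp(-2*I*pi/3) + exp(2*I*pi/3))*conj(exp(-2*I*pi/3)) + 1*(exp(I*pi/3) + 3*exp(2*I*pi/3))*conj(exp(2*I*pi/3))]
      = (1/6)[(8) + (3 + exp(I*pi/3)) + (3 + 4*exp(-2*I*pi/3) + exp(2*I*pi/3)) + (2) + (3 + exp(-2*I*pi/3) + 4*exp(2*I*pi/3)) + (3 + exp(-I*pi/3))] = 18/6 = 3
  <chi_rho, chi_5> = (1/6)[1*(8)*conj(1) + 1*(3*exp(-2*I*pi/3) + exp(-I*pi/3))*conj(exp(-I*pi/3)) + 1*(4 + exp(-2*I*pi/3) + 3*exp(2*I*pi/3))*conj(exp(-2*I*pi/3)) + 1*(2)*conj(-1) + 1*(4 + 3*exp(-2*I*pi/3) + exp(2*I*pi/3))*conj(exp(2*I*pi/3)) + 1*(exp(I*pi/3) + 3*exp(2*I*pi/3))*conj(exp(I*pi/3))]
      = (1/6)[(8) + (1 + 3*exp(-I*pi/3)) + (1 + 3*exp(-2*I*pi/3) + 4*exp(2*I*pi/3)) + (-2) + (1 + 4*exp(-2*I*pi/3) + 3*exp(2*I*pi/3)) + (1 + 3*exp(I*pi/3))] = 6/6 = 1
(Exp terms are combined using exp(i*s)*conj(exp(i*t)) = exp(i*(s-t)), and sums of them are collapsed using the identity that for every m > 1 the m distinct m-th roots of unity sum to 0, e.g. 1 + exp(2*I*pi/3) + exp(-2*I*pi/3) = 0.)
Dimension check: dim(rho) = sum (mult * dim) = 2*1 + 0*1 + 0*1 + 2*1 + 3*1 + 1*1 = 8 = chi_rho(e) = 8.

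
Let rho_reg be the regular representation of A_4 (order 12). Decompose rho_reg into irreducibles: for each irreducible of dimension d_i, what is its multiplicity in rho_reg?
Each irreducible V_i of dimension d_i appears with multiplicity d_i, i.e. rho_reg = (direct sum over all irreducibles V_i) d_i V_i. The irreducible dimensions for A_4 are 1, 1, 1, 3: 3 irreducibles of dimension 1, each with multiplicity 1; 1 irreducible of dimension 3, with multiplicity 3. Total dimension 3*1*1 + 1*3*3 = 12 = |G|.

Proof sketch: General theorem: in the regular representation of a finite group G, each irreducible appears with multiplicity equal to its dimension. Check: dim(rho_reg) = sum d_i^2 = 1 + 1 + 1 + 9 = 12 = |G|.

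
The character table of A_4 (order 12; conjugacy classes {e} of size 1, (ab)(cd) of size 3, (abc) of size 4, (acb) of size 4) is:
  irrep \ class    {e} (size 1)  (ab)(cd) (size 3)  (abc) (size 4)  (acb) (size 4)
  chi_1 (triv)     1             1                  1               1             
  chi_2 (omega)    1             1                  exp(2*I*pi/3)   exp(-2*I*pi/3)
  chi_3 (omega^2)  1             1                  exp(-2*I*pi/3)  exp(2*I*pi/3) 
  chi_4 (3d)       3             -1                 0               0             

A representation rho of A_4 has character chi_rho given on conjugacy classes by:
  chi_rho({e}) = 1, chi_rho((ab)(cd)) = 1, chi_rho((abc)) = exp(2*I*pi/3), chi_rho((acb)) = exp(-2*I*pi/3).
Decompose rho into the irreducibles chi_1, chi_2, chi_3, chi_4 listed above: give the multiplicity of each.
Multiplicities: chi_1: 0, chi_2: 1, chi_3: 0, chi_4: 0.

Explanation: Use <chi_rho, chi> = (1/|G|) sum_C |C| * chi_rho(C) * conj(chi(C)) with |G| = 12 for each irreducible chi in the table:
  <chi_rho, chi_1> = (1/12)[1*(1)*conj(1) + 3*(1)*conj(1) + 4*(exp(2*I*pi/3))*conj(1) + 4*(exp(-2*I*pi/3))*conj(1)]
      = (1/12)[(1) + (3) + (4*exp(2*I*pi/3)) + (4*exp(-2*I*pi/3))] = 0/12 = 0
  <chi_rho, chi_2> = (1/12)[1*(1)*conj(1) + 3*(1)*conj(1) + 4*(exp(2*I*pi/3))*conj(exp(2*I*pi/3)) + 4*(exp(-2*I*pi/3))*conj(exp(-2*I*pi/3))]
      = (1/12)[(1) + (3) + (4) + (4)] = 12/12 = 1
  <chi_rho, chi_3> = (1/12)[1*(1)*conj(1) + 3*(1)*conj(1) + 4*(exp(2*I*pi/3))*conj(exp(-2*I*pi/3)) + 4*(exp(-2*I*pi/3))*conj(exp(2*I*pi/3))]
      = (1/12)[(1) + (3) + (4*exp(-2*I*pi/3)) + (4*exp(2*I*pi/3))] = 0/12 = 0
  <chi_rho, chi_4> = (1/12)[1*(1)*conj(3) + 3*(1)*conj(-1) + 4*(exp(2*I*pi/3))*conj(0) + 4*(exp(-2*I*pi/3))*conj(0)]
      = (1/12)[(3) + (-3) + (0) + (0)] = 0/12 = 0
(Exp terms are combined using exp(i*s)*conj(exp(i*t)) = exp(i*(s-t)), and sums of them are collapsed using the identity that for every m > 1 the m distinct m-th roots of unity sum to 0, e.g. 1 + exp(2*I*pi/3) + exp(-2*I*pi/3) = 0.)
Dimension check: dim(rho) = sum (mult * dim) = 0*1 + 1*1 + 0*1 + 0*3 = 1 = chi_rho(e) = 1.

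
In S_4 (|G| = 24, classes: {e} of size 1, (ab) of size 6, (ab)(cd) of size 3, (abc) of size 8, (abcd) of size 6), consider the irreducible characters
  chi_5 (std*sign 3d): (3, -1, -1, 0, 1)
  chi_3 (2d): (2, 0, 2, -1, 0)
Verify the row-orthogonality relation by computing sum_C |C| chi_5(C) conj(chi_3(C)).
Sum = 0; so <chi_5, chi_3> = 0 (distinct irreducibles are orthogonal).

Compute term by term over conjugacy classes (|C| * chi_5(C) * conj(chi_3(C))):
  1*(3)*conj(2) + 6*(-1)*conj(0) + 3*(-1)*conj(2) + 8*(0)*conj(-1) + 6*(1)*conj(0)
  = (6) + (0) + (-6) + (0) + (0)
  = 0.
Dividing by |G| = 24 gives 0/24 = 0, matching the row-orthogonality relation <chi_5, chi_3> = [chi_5 = chi_3].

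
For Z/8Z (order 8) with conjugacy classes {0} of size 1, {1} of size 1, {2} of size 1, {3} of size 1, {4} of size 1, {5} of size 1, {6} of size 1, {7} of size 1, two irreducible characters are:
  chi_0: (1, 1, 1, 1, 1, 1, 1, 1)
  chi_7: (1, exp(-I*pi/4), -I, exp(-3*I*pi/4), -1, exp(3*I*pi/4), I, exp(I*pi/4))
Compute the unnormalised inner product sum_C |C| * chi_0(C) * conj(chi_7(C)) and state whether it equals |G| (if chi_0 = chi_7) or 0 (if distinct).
Sum = 0; so <chi_0, chi_7> = 0 (distinct irreducibles are orthogonal).

Proof sketch: Compute term by term over conjugacy classes (|C| * chi_0(C) * conj(chi_7(C))):
  1*(1)*conj(1) + 1*(1)*conj(exp(-I*pi/4)) + 1*(1)*conj(-I) + 1*(1)*conj(exp(-3*I*pi/4)) + 1*(1)*conj(-1) + 1*(1)*conj(exp(3*I*pi/4)) + 1*(1)*conj(I) + 1*(1)*conj(exp(I*pi/4))
  = (1) + (exp(I*pi/4)) + (I) + (exp(3*I*pi/4)) + (-1) + (exp(-3*I*pi/4)) + (-I) + (exp(-I*pi/4))
  = 0.
(Exp terms are combined using exp(i*s)*conj(exp(i*t)) = exp(i*(s-t)), and sums of them are collapsed using the identity that for every m > 1 the m distinct m-th roots of unity sum to 0, e.g. 1 + exp(2*I*pi/3) + exp(-2*I*pi/3) = 0.)
Dividing by |G| = 8 gives 0/8 = 0, matching the row-orthogonality relation <chi_0, chi_7> = [chi_0 = chi_7].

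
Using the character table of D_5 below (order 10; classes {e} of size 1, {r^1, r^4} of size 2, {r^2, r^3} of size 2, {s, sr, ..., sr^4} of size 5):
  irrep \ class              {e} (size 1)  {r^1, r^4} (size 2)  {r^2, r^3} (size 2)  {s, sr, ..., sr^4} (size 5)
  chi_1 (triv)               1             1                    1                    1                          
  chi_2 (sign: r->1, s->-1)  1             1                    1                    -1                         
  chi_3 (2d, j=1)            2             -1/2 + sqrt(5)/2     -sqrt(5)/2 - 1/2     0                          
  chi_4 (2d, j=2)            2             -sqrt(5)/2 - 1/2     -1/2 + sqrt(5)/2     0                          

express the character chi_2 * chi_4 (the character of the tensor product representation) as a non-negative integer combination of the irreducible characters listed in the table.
chi_2 tensor chi_4 = chi_4 (all other irreducibles have multiplicity 0).

Explanation: The character of a tensor product is the pointwise product (chi_2 * chi_4)(C) = chi_2(C) * chi_4(C):
  {e}: (1)*(2), {r^1, r^4}: (1)*(-sqrt(5)/2 - 1/2), {r^2, r^3}: (1)*(-1/2 + sqrt(5)/2), {s, sr, ..., sr^4}: (-1)*(0)
so (chi_2 * chi_4) takes values
  {e} -> 2, {r^1, r^4} -> -sqrt(5)/2 - 1/2, {r^2, r^3} -> -1/2 + sqrt(5)/2, {s, sr, ..., sr^4} -> 0.
Now take the inner product of this character with each irreducible chi from the table, <chi_2*chi_4, chi> = (1/10) sum_C |C| (chi_2*chi_4)(C) conj(chi(C)):
  <chi_2*chi_4, chi_1> = (1/10)[1*(2)*conj(1) + 2*(-sqrt(5)/2 - 1/2)*conj(1) + 2*(-1/2 + sqrt(5)/2)*conj(1) + 5*(0)*conj(1)]
      = (1/10)[(2) + (-sqrt(5) - 1) + (-1 + sqrt(5)) + (0)] = 0/10 = 0
  <chi_2*chi_4, chi_2> = (1/10)[1*(2)*conj(1) + 2*(-sqrt(5)/2 - 1/2)*conj(1) + 2*(-1/2 + sqrt(5)/2)*conj(1) + 5*(0)*conj(-1)]
      = (1/10)[(2) + (-sqrt(5) - 1) + (-1 + sqrt(5)) + (0)] = 0/10 = 0
  <chi_2*chi_4, chi_3> = (1/10)[1*(2)*conj(2) + 2*(-sqrt(5)/2 - 1/2)*conj(-1/2 + sqrt(5)/2) + 2*(-1/2 + sqrt(5)/2)*conj(-sqrt(5)/2 - 1/2) + 5*(0)*conj(0)]
      = (1/10)[(4) + (-2) + (-2) + (0)] = 0/10 = 0
  <chi_2*chi_4, chi_4> = (1/10)[1*(2)*conj(2) + 2*(-sqrt(5)/2 - 1/2)*conj(-sqrt(5)/2 - 1/2) + 2*(-1/2 + sqrt(5)/2)*conj(-1/2 + sqrt(5)/2) + 5*(0)*conj(0)]
      = (1/10)[(4) + (sqrt(5) + 3) + (3 - sqrt(5)) + (0)] = 10/10 = 1
Hence the multiplicities are chi_4: 1. Dimension check: dim(chi_2)*dim(chi_4) = 1*2 = 2 and sum (mult * dim) = 1*2 = 2.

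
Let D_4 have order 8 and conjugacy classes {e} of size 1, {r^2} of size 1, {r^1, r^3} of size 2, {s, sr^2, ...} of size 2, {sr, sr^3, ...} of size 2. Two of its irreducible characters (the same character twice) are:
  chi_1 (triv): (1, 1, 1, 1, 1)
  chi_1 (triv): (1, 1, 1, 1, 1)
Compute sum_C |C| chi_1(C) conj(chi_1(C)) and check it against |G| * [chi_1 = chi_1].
Sum = 8 = |G| = 8; so <chi_1, chi_1> = 1 (norm-1 confirms irreducibility).

Justification: Compute term by term over conjugacy classes (|C| * chi_1(C) * conj(chi_1(C))):
  1*(1)*conj(1) + 1*(1)*conj(1) + 2*(1)*conj(1) + 2*(1)*conj(1) + 2*(1)*conj(1)
  = (1) + (1) + (2) + (2) + (2)
  = 8.
Dividing by |G| = 8 gives 8/8 = 1, matching the row-orthogonality relation <chi_1, chi_1> = [chi_1 = chi_1].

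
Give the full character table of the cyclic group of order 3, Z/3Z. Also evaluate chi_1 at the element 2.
Character table of Z/3Z (irreps indexed chi_0,...,chi_2 with chi_k(m) = zeta_3^(k*m), zeta_3 = exp(2*pi*i/3)):
  irrep \ class  {0} (size 1)  {1} (size 1)    {2} (size 1)  
  chi_0          1             1               1             
  chi_1          1             exp(2*I*pi/3)   exp(-2*I*pi/3)
  chi_2          1             exp(-2*I*pi/3)  exp(2*I*pi/3) 

Spot check: chi_1(2) = zeta_3^(1*2) = zeta_3^2 = exp(-2*I*pi/3).

Explanation: Z/3Z is abelian, so all 3 irreducible complex representations are 1-dimensional. They are given by chi_k(m) = zeta_3^(k*m) for k = 0,...,2. Row orthogonality: sum_m chi_k(m) conj(chi_l(m)) = 3 * [k = l].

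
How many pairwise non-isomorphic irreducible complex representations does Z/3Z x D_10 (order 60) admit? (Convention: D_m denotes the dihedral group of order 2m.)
24

Working: The number of irreducible complex representations of a finite group equals its number of conjugacy classes. For a direct product, #classes(G x H) = #classes(G) * #classes(H). Z/3Z has 3 classes (abelian), D_10 has 8 classes, so 3 * 8 = 24, so Z/3Z x D_10 (order 60) has exactly 24 irreducible complex representations.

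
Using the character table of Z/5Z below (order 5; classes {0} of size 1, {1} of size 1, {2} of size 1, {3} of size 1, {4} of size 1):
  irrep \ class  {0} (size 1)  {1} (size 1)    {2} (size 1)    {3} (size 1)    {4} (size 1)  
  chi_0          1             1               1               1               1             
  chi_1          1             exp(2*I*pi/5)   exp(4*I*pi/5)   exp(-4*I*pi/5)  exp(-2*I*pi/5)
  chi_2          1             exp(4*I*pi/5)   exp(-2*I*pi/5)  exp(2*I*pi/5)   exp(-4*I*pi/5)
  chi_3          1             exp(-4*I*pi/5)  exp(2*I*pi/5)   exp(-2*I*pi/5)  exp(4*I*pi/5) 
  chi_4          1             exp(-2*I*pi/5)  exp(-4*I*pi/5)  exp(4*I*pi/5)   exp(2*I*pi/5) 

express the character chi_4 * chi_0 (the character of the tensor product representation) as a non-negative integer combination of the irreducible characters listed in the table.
chi_4 tensor chi_0 = chi_4 (all other irreducibles have multiplicity 0).

Derivation: The character of a tensor product is the pointwise product (chi_4 * chi_0)(C) = chi_4(C) * chi_0(C):
  {0}: (1)*(1), {1}: (exp(-2*I*pi/5))*(1), {2}: (exp(-4*I*pi/5))*(1), {3}: (exp(4*I*pi/5))*(1), {4}: (exp(2*I*pi/5))*(1)
so (chi_4 * chi_0) takes values
  {0} -> 1, {1} -> exp(-2*I*pi/5), {2} -> exp(-4*I*pi/5), {3} -> exp(4*I*pi/5), {4} -> exp(2*I*pi/5).
Now take the inner product of this character with each irreducible chi from the table, <chi_4*chi_0, chi> = (1/5) sum_C |C| (chi_4*chi_0)(C) conj(chi(C)):
  <chi_4*chi_0, chi_0> = (1/5)[1*(1)*conj(1) + 1*(exp(-2*I*pi/5))*conj(1) + 1*(exp(-4*I*pi/5))*conj(1) + 1*(exp(4*I*pi/5))*conj(1) + 1*(exp(2*I*pi/5))*conj(1)]
      = (1/5)[(1) + (exp(-2*I*pi/5)) + (exp(-4*I*pi/5)) + (exp(4*I*pi/5)) + (exp(2*I*pi/5))] = 0/5 = 0
  <chi_4*chi_0, chi_1> = (1/5)[1*(1)*conj(1) + 1*(exp(-2*I*pi/5))*conj(exp(2*I*pi/5)) + 1*(exp(-4*I*pi/5))*conj(exp(4*I*pi/5)) + 1*(exp(4*I*pi/5))*conj(exp(-4*I*pi/5)) + 1*(exp(2*I*pi/5))*conj(exp(-2*I*pi/5))]
      = (1/5)[(1) + (exp(-4*I*pi/5)) + (exp(2*I*pi/5)) + (exp(-2*I*pi/5)) + (exp(4*I*pi/5))] = 0/5 = 0
  <chi_4*chi_0, chi_2> = (1/5)[1*(1)*conj(1) + 1*(exp(-2*I*pi/5))*conj(exp(4*I*pi/5)) + 1*(exp(-4*I*pi/5))*conj(exp(-2*I*pi/5)) + 1*(exp(4*I*pi/5))*conj(exp(2*I*pi/5)) + 1*(exp(2*I*pi/5))*conj(exp(-4*I*pi/5))]
      = (1/5)[(1) + (exp(4*I*pi/5)) + (exp(-2*I*pi/5)) + (exp(2*I*pi/5)) + (exp(-4*I*pi/5))] = 0/5 = 0
  <chi_4*chi_0, chi_3> = (1/5)[1*(1)*conj(1) + 1*(exp(-2*I*pi/5))*conj(exp(-4*I*pi/5)) + 1*(exp(-4*I*pi/5))*conj(exp(2*I*pi/5)) + 1*(exp(4*I*pi/5))*conj(exp(-2*I*pi/5)) + 1*(exp(2*I*pi/5))*conj(exp(4*I*pi/5))]
      = (1/5)[(1) + (exp(2*I*pi/5)) + (exp(4*I*pi/5)) + (exp(-4*I*pi/5)) + (exp(-2*I*pi/5))] = 0/5 = 0
  <chi_4*chi_0, chi_4> = (1/5)[1*(1)*conj(1) + 1*(exp(-2*I*pi/5))*conj(exp(-2*I*pi/5)) + 1*(exp(-4*I*pi/5))*conj(exp(-4*I*pi/5)) + 1*(exp(4*I*pi/5))*conj(exp(4*I*pi/5)) + 1*(exp(2*I*pi/5))*conj(exp(2*I*pi/5))]
      = (1/5)[(1) + (1) + (1) + (1) + (1)] = 5/5 = 1
(Exp terms are combined using exp(i*s)*conj(exp(i*t)) = exp(i*(s-t)), and sums of them are collapsed using the identity that for every m > 1 the m distinct m-th roots of unity sum to 0, e.g. 1 + exp(2*I*pi/3) + exp(-2*I*pi/3) = 0.)
Hence the multiplicities are chi_4: 1. Dimension check: dim(chi_4)*dim(chi_0) = 1*1 = 1 and sum (mult * dim) = 1*1 = 1.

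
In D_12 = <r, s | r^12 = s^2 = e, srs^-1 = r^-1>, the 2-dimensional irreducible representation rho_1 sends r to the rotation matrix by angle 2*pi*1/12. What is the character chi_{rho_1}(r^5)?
chi_{rho_1}(r^5) = 2*cos(2*pi*1*5/12) = -sqrt(3)

Why: rho_1(r^5) is rotation by angle 2*pi*1*5/12, whose trace is 2*cos(2*pi*1*5/12) = -sqrt(3).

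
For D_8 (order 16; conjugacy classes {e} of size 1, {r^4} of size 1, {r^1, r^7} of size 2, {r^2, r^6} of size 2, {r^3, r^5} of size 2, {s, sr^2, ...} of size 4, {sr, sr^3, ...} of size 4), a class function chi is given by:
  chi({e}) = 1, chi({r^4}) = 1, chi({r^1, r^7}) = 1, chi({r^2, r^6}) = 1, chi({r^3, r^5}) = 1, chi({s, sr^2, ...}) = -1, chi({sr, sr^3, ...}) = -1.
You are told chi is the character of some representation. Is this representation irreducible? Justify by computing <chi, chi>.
Irreducible: <chi, chi> = 1.

Derivation: <chi, chi> = (1/|G|) sum_C |C| * |chi(C)|^2 = (1/16)[1*|1|^2 + 1*|1|^2 + 2*|1|^2 + 2*|1|^2 + 2*|1|^2 + 4*|-1|^2 + 4*|-1|^2]
  = (1/16)[(1) + (1) + (2) + (2) + (2) + (4) + (4)] = 16/16 = 1.
A character is irreducible iff <chi, chi> = 1, so this representation is irreducible.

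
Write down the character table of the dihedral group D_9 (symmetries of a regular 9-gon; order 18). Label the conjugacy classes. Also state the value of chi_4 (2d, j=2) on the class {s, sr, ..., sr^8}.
Conjugacy classes: {e} of size 1, {r^1, r^8} of size 2, {r^2, r^7} of size 2, {r^3, r^6} of size 2, {r^4, r^5} of size 2, {s, sr, ..., sr^8} of size 9.
Character table:
  irrep \ class              {e} (size 1)  {r^1, r^8} (size 2)  {r^2, r^7} (size 2)  {r^3, r^6} (size 2)  {r^4, r^5} (size 2)  {s, sr, ..., sr^8} (size 9)
  chi_1 (triv)               1             1                    1                    1                    1                    1                          
  chi_2 (sign: r->1, s->-1)  1             1                    1                    1                    1                    -1                         
  chi_3 (2d, j=1)            2             2*cos(2*pi/9)        2*cos(4*pi/9)        -1                   -2*cos(pi/9)         0                          
  chi_4 (2d, j=2)            2             2*cos(4*pi/9)        -2*cos(pi/9)         -1                   2*cos(2*pi/9)        0                          
  chi_5 (2d, j=3)            2             -1                   -1                   2                    -1                   0                          
  chi_6 (2d, j=4)            2             -2*cos(pi/9)         2*cos(2*pi/9)        -1                   2*cos(4*pi/9)        0                          

Spot check: chi_4 (2d, j=2) on {s, sr, ..., sr^8} = 0.

Reasoning: D_9 has order 2*9 = 18 with 6 conjugacy classes, hence 6 irreducibles. Sum of squared dims 1 + 1 + 4 + 4 + 4 + 4 = 18 = |G|. Linear characters come from the abelianisation; the 2-dimensional irreps have character r^k -> 2*cos(2*pi*j*k/9), reflections -> 0.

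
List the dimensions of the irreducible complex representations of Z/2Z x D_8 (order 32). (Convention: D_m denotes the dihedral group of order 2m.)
Dimensions: 1, 1, 1, 1, 1, 1, 1, 1, 2, 2, 2, 2, 2, 2

Derivation: There are 14 irreducibles (= number of conjugacy classes). Their dimensions d_i satisfy sum d_i^2 = |G| = 32: 1 + 1 + 1 + 1 + 1 + 1 + 1 + 1 + 4 + 4 + 4 + 4 + 4 + 4 = 32. (For the product with Z/2Z: each of the 2 1-dim characters of Z/2Z tensors with each irrep of D_8, giving 2 copies of each D_8-dimension.)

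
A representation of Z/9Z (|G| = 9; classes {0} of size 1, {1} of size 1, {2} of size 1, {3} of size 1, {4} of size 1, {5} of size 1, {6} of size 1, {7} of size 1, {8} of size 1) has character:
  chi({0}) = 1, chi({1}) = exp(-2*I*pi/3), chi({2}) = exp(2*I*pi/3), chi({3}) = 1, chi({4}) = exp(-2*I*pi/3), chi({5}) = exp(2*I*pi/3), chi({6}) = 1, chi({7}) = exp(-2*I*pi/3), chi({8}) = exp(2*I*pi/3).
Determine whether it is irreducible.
Irreducible: <chi, chi> = 1.

Argument: <chi, chi> = (1/|G|) sum_C |C| * |chi(C)|^2 = (1/9)[1*|1|^2 + 1*|exp(-2*I*pi/3)|^2 + 1*|exp(2*I*pi/3)|^2 + 1*|1|^2 + 1*|exp(-2*I*pi/3)|^2 + 1*|exp(2*I*pi/3)|^2 + 1*|1|^2 + 1*|exp(-2*I*pi/3)|^2 + 1*|exp(2*I*pi/3)|^2]
  = (1/9)[(1) + (1) + (1) + (1) + (1) + (1) + (1) + (1) + (1)] = 9/9 = 1.
(Exp terms are combined using exp(i*s)*conj(exp(i*t)) = exp(i*(s-t)), and sums of them are collapsed using the identity that for every m > 1 the m distinct m-th roots of unity sum to 0, e.g. 1 + exp(2*I*pi/3) + exp(-2*I*pi/3) = 0.)
A character is irreducible iff <chi, chi> = 1, so this representation is irreducible.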